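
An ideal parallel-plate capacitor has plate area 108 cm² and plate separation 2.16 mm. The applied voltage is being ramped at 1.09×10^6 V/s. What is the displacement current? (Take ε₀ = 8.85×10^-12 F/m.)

E = V/d so dE/dt = (dV/dt)/d = 5.046×10^8 V/(m·s), and I_d = ε₀ A dE/dt = (8.85×10^-12)(0.0108)(5.046×10^8) = 4.82×10^-5 A.

4.82×10^-5 A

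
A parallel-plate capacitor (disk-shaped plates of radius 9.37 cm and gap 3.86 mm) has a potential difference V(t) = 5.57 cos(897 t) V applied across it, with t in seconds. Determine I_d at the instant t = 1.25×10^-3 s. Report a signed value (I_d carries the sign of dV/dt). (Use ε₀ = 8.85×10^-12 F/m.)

dV/dt = (5.57)(897)·−sin(1.12125) = -4500 V/s.
I_d = C dV/dt with C = ε₀A/d = (8.85×10^-12)(0.02758)/(3.86×10^-3) = 6.323×10^-11 F, so I_d = (6.323×10^-11)(-4500) = -2.85×10^-7 A.

-2.85×10^-7 A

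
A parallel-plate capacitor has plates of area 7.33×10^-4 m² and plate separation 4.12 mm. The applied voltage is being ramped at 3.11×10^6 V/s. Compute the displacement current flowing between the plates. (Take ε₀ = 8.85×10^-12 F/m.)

4.90×10^-6 A

E = V/d so dE/dt = (dV/dt)/d = 7.549×10^8 V/(m·s), and I_d = ε₀ A dE/dt = (8.85×10^-12)(7.33×10^-4)(7.549×10^8) = 4.90×10^-6 A.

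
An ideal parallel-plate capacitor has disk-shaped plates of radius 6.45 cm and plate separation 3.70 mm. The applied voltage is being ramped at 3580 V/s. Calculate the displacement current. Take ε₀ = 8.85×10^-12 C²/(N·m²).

The displacement current equals the charging current C dV/dt. With C = ε₀A/d = (8.85×10^-12)(0.01307)/(3.70×10^-3) = 3.126×10^-11 F, I_d = (3.126×10^-11)(3580) = 1.12×10^-7 A.

1.12×10^-7 A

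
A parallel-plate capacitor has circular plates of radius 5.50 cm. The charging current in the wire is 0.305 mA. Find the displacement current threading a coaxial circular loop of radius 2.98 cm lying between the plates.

8.95×10^-5 A

By continuity the displacement current in the gap matches the conduction current: I_d = 3.05×10^-4 A.
Through an area πr² the displacement current is I_d·(πr²/πR²) = I_d (r/R)² = 8.95×10^-5 A.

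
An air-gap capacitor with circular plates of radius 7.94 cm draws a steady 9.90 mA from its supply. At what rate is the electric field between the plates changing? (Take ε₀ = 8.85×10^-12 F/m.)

Charge continuity gives I_d = I = 9.90×10^-3 A between the plates.
Since I_d = ε₀ A dE/dt, dE/dt = I_d/(ε₀A) = (9.90×10^-3)/((8.85×10^-12)(0.01981)) = 5.65×10^10 V/(m·s).

5.65×10^10 V/(m·s)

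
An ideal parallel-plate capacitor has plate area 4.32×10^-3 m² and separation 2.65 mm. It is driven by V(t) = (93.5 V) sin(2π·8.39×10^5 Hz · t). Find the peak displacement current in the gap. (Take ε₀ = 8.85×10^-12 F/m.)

The displacement current equals the conduction current C dV/dt, which peaks at C V₀ ω.
With C = ε₀A/d = (8.85×10^-12)(4.32×10^-3)/(2.65×10^-3) = 1.443×10^-11 F and ω = 2πf = 5.272×10^6 rad/s, I_d,max = (1.443×10^-11)(93.5)(5.272×10^6) = 7.11×10^-3 A.

7.11×10^-3 A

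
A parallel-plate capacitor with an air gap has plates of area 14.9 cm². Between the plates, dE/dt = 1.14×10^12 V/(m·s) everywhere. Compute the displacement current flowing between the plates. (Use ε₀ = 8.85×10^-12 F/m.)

The displacement current is ε₀ times dΦ_E/dt = ε₀ A dE/dt = (8.85×10^-12)(1.49×10^-3)(1.14×10^12) = 0.0150 A.

0.0150 A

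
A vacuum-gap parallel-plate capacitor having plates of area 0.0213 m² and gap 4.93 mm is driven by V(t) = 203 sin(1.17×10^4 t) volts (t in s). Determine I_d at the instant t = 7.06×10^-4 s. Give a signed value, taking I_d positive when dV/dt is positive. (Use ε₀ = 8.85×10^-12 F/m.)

-3.59×10^-5 A

C = ε₀A/d = (8.85×10^-12)(0.0213)/(4.93×10^-3) = 3.824×10^-11 F. dV/dt = V₀ω·cos(ωt); at ωt = 8.2602 rad this factor is -0.3951.
I_d = C dV/dt = (3.824×10^-11)(203)(1.17×10^4)(-0.3951) = -3.59×10^-5 A.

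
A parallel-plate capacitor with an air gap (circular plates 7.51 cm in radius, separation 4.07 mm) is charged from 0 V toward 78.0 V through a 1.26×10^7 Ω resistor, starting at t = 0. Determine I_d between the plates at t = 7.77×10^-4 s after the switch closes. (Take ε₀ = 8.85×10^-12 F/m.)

1.25×10^-6 A

C = ε₀A/d = (8.85×10^-12)(0.01772)/(4.07×10^-3) = 3.853×10^-11 F, so τ = RC = 4.855×10^-4 s.
The conduction current is I(t) = (V₀/R) e^(−t/τ), and the displacement current between the plates equals it.
t/τ = 1.600; I_d = (78.0/1.26×10^7) · e^(−1.600) = (6.190×10^-6)(0.2019) = 1.25×10^-6 A.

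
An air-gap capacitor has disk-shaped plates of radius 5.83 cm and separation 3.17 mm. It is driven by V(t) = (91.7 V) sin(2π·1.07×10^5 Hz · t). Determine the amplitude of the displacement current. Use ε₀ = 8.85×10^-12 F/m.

1.84×10^-3 A

(dE/dt)_max = V₀ω/d = 1.945×10^10 V/(m·s); ω = 2πf = 6.723×10^5 rad/s.
I_d,max = ε₀ A (dE/dt)_max = (8.85×10^-12)(0.01068)(1.945×10^10) = 1.84×10^-3 A.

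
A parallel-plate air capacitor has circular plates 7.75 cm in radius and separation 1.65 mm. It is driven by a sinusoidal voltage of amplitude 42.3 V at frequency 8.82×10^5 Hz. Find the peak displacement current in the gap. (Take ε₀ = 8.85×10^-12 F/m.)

(dE/dt)_max = V₀ω/d = 1.421×10^11 V/(m·s); ω = 2πf = 5.542×10^6 rad/s.
I_d,max = ε₀ A (dE/dt)_max = (8.85×10^-12)(0.01887)(1.421×10^11) = 0.0237 A.

0.0237 A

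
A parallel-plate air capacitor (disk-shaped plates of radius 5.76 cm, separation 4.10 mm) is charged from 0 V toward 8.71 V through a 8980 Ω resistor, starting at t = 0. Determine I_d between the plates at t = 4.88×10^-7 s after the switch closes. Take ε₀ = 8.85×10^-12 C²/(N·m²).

With C = ε₀A/d = (8.85×10^-12)(0.01042)/(4.10×10^-3) = 2.249×10^-11 F, the time constant is τ = RC = 2.020×10^-7 s, so t/τ = 2.416 and e^(−t/τ) = 0.08928.
I_d = I_cond = (V₀/R) e^(−t/τ) = (9.699×10^-4)(0.08928) = 8.66×10^-5 A.

8.66×10^-5 A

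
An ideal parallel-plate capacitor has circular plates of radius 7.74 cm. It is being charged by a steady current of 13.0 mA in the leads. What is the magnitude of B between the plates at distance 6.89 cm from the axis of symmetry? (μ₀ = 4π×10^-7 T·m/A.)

2.99×10^-8 T

No conduction current crosses the gap, so I_d there equals the 0.0130 A in the leads.
An Ampèrian loop of radius r encloses a fraction (r/R)² of I_d. Then B·2πr = μ₀ I_d (r/R)², giving B = μ₀ I_d r/(2πR²) = 2.99×10^-8 T.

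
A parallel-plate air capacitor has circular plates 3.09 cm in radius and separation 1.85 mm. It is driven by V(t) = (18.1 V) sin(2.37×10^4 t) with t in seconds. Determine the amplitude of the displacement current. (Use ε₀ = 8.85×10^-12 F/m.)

6.16×10^-6 A

The displacement current equals the conduction current C dV/dt, which peaks at C V₀ ω.
With C = ε₀A/d = (8.85×10^-12)(3.000×10^-3)/(1.85×10^-3) = 1.435×10^-11 F and ω = 2.37×10^4 rad/s, I_d,max = (1.435×10^-11)(18.1)(2.37×10^4) = 6.16×10^-6 A.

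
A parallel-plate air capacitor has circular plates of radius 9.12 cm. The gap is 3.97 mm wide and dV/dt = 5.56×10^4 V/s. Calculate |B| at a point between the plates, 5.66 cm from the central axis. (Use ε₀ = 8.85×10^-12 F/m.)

4.41×10^-12 T

dE/dt = (dV/dt)/d = 1.401×10^7 V/(m·s); I_d = ε₀(πR²)(dE/dt) = (8.85×10^-12)(0.02613)(1.401×10^7) = 3.240×10^-6 A.
An Ampèrian loop of radius r encloses a fraction (r/R)² of I_d. Then B·2πr = μ₀ I_d (r/R)², giving B = μ₀ I_d r/(2πR²) = 4.41×10^-12 T.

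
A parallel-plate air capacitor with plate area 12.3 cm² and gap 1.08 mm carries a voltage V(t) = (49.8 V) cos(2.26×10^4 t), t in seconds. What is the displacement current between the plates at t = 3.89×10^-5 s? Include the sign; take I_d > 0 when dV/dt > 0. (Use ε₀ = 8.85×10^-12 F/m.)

-8.74×10^-6 A

dE/dt = (V₀ω/d)·−sin(ωt) with ωt = 0.87914 rad: (49.8)(2.26×10^4)(-0.7702)/(1.08×10^-3) = -8.026×10^8 V/(m·s).
I_d = ε₀ A dE/dt = (8.85×10^-12)(1.23×10^-3)(-8.026×10^8) = -8.74×10^-6 A.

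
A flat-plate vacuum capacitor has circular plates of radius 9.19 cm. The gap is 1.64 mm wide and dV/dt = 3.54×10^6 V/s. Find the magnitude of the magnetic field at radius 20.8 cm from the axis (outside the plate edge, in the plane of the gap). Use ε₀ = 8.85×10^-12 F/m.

I_d = C dV/dt with C = ε₀πR²/d = 1.432×10^-10 F, so I_d = (1.432×10^-10)(3.54×10^6) = 5.069×10^-4 A.
Outside the plates the loop encloses all of I_d, so B·2πr = μ₀ I_d and B = 4.87×10^-10 T.

4.87×10^-10 T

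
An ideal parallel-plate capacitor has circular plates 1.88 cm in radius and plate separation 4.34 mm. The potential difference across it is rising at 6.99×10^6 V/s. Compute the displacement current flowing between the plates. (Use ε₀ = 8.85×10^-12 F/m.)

1.58×10^-5 A

E = V/d so dE/dt = (dV/dt)/d = 1.611×10^9 V/(m·s), and I_d = ε₀ A dE/dt = (8.85×10^-12)(1.110×10^-3)(1.611×10^9) = 1.58×10^-5 A.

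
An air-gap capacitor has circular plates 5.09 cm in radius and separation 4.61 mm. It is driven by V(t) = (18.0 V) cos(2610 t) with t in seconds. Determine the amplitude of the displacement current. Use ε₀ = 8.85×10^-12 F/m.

(dE/dt)_max = V₀ω/d = 1.019×10^7 V/(m·s); ω = 2610 rad/s.
I_d,max = ε₀ A (dE/dt)_max = (8.85×10^-12)(8.139×10^-3)(1.019×10^7) = 7.34×10^-7 A.

7.34×10^-7 A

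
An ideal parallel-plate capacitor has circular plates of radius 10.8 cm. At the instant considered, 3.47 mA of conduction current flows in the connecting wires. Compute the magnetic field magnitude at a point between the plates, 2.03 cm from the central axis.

No conduction current crosses the gap, so I_d there equals the 3.47×10^-3 A in the leads.
An Ampèrian loop of radius r encloses a fraction (r/R)² of I_d. Then B·2πr = μ₀ I_d (r/R)², giving B = μ₀ I_d r/(2πR²) = 1.21×10^-9 T.

1.21×10^-9 T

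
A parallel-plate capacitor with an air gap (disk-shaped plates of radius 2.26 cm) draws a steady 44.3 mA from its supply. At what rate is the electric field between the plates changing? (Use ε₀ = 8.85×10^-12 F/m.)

3.12×10^12 V/(m·s)

Charge continuity gives I_d = I = 0.0443 A between the plates.
Then dE/dt = I_d/(ε₀A) = 3.12×10^12 V/(m·s).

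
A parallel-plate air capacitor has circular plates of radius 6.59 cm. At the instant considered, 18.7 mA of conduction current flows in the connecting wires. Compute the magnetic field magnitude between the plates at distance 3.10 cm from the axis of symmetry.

No conduction current crosses the gap, so I_d there equals the 0.0187 A in the leads.
An Ampèrian loop of radius r encloses a fraction (r/R)² of I_d. Then B·2πr = μ₀ I_d (r/R)², giving B = μ₀ I_d r/(2πR²) = 2.67×10^-8 T.

2.67×10^-8 T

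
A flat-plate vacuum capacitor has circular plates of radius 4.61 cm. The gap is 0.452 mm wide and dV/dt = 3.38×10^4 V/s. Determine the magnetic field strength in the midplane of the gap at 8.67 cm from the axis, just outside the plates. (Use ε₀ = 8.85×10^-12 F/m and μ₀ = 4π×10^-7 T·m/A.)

1.02×10^-11 T

With E = V/d, dE/dt = 7.478×10^7 V/(m·s) and πR² = 6.677×10^-3 m², giving I_d = ε₀ πR² dE/dt = 4.419×10^-6 A.
With r > R the enclosed displacement current is the full I_d; B = μ₀ I_d / (2πr) = 1.02×10^-11 T.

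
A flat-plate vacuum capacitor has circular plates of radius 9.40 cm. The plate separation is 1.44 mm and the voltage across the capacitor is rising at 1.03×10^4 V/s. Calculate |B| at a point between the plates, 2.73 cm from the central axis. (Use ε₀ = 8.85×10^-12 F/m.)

1.09×10^-12 T

With E = V/d, dE/dt = 7.153×10^6 V/(m·s) and πR² = 0.02776 m², giving I_d = ε₀ πR² dE/dt = 1.757×10^-6 A.
An Ampèrian loop of radius r encloses a fraction (r/R)² of I_d. Then B·2πr = μ₀ I_d (r/R)², giving B = μ₀ I_d r/(2πR²) = 1.09×10^-12 T.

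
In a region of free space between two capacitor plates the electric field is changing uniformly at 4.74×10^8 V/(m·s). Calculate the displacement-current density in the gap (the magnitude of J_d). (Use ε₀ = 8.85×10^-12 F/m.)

4.19×10^-3 A/m²

J_d = ε₀ ∂E/∂t, so J_d = 4.19×10^-3 A/m².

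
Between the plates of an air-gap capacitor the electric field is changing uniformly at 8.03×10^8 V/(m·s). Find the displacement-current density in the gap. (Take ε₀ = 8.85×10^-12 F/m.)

7.11×10^-3 A/m²

J_d = ε₀ ∂E/∂t, so J_d = 7.11×10^-3 A/m².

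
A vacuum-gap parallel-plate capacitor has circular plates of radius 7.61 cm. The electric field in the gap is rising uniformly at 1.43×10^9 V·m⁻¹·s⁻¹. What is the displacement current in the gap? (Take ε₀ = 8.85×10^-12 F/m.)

2.30×10^-4 A

The displacement current is ε₀ times dΦ_E/dt = ε₀ A dE/dt = (8.85×10^-12)(0.01819)(1.43×10^9) = 2.30×10^-4 A.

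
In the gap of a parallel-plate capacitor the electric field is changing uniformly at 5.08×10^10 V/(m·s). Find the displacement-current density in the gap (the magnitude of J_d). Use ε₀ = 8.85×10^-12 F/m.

0.450 A/m²

J_d = ε₀ ∂E/∂t, so J_d = 0.450 A/m².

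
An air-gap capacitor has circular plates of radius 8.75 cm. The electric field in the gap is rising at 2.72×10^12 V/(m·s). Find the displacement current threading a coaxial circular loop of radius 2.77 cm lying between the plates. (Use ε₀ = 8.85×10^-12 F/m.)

I_d = ε₀ dΦ_E/dt = ε₀ πR² (dE/dt) = (8.85×10^-12)(0.02405)(2.72×10^12) = 0.5789 A through the full plate area.
The field is uniform, so I_d,enc = I_d (r/R)² = (0.5789)(2.77/8.75)² = 0.0580 A.

0.0580 A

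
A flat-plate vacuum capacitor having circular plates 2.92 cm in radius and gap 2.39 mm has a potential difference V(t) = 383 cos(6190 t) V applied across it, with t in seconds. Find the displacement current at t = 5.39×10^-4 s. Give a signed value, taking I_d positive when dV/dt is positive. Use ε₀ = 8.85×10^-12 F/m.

dE/dt = (V₀ω/d)·−sin(ωt) with ωt = 3.33641 rad: (383)(6190)(0.1936)/(2.39×10^-3) = 1.920×10^8 V/(m·s).
I_d = ε₀ A dE/dt = (8.85×10^-12)(2.679×10^-3)(1.920×10^8) = 4.55×10^-6 A.

4.55×10^-6 A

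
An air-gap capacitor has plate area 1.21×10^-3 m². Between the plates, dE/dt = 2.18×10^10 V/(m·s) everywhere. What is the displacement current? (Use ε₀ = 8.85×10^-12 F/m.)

2.33×10^-4 A

With a uniform field, Φ_E = EA, so I_d = ε₀ A dE/dt = 2.33×10^-4 A.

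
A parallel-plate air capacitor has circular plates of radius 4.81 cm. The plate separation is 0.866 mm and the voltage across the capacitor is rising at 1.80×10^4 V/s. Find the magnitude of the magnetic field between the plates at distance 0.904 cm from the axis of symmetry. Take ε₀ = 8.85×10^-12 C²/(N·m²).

I_d = C dV/dt with C = ε₀πR²/d = 7.427×10^-11 F, so I_d = (7.427×10^-11)(1.80×10^4) = 1.337×10^-6 A.
∮B·dl = μ₀ I_d,enc with I_d,enc = I_d r²/R² = 4.723×10^-8 A; so B = μ₀ I_d,enc/(2πr) = 1.04×10^-12 T.

1.04×10^-12 T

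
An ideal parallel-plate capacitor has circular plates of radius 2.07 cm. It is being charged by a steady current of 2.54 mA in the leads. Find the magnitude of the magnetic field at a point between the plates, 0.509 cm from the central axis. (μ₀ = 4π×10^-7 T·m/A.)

6.03×10^-9 T

No conduction current crosses the gap, so I_d there equals the 2.54×10^-3 A in the leads.
For r < R the Ampère–Maxwell law gives B(2πr) = μ₀ I_d (r²/R²), so B = μ₀ I_d r/(2πR²) = (4π×10^-7)(2.54×10^-3)(5.09×10^-3)/(2π·0.0207²) = 6.03×10^-9 T.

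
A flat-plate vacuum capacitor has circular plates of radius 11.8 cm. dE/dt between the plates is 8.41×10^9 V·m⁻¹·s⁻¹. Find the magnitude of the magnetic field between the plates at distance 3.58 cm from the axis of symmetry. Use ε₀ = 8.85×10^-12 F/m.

1.67×10^-9 T

Total displacement current: I_d = ε₀(πR²)(dE/dt) = (8.85×10^-12)(0.04374)(8.41×10^9) = 3.256×10^-3 A.
∮B·dl = μ₀ I_d,enc with I_d,enc = I_d r²/R² = 2.997×10^-4 A; so B = μ₀ I_d,enc/(2πr) = 1.67×10^-9 T.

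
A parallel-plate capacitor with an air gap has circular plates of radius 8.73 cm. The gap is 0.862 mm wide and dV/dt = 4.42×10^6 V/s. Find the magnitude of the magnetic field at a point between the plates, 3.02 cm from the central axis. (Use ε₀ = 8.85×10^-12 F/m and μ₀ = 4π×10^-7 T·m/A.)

8.61×10^-10 T

I_d = C dV/dt with C = ε₀πR²/d = 2.458×10^-10 F, so I_d = (2.458×10^-10)(4.42×10^6) = 1.086×10^-3 A.
For r < R the Ampère–Maxwell law gives B(2πr) = μ₀ I_d (r²/R²), so B = μ₀ I_d r/(2πR²) = (4π×10^-7)(1.086×10^-3)(0.0302)/(2π·0.0873²) = 8.61×10^-10 T.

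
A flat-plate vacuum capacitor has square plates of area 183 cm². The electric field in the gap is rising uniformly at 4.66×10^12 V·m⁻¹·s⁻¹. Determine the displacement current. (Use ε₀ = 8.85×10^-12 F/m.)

0.755 A

With a uniform field, Φ_E = EA, so I_d = ε₀ A dE/dt = 0.755 A.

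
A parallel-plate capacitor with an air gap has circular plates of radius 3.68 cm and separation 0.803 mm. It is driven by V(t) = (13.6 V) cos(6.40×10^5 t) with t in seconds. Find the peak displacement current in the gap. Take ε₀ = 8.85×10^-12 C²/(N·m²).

(dE/dt)_max = V₀ω/d = 1.084×10^10 V/(m·s); ω = 6.40×10^5 rad/s.
I_d,max = ε₀ A (dE/dt)_max = (8.85×10^-12)(4.254×10^-3)(1.084×10^10) = 4.08×10^-4 A.

4.08×10^-4 A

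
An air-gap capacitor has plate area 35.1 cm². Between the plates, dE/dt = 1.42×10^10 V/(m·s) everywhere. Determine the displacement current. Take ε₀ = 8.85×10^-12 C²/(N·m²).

With a uniform field, Φ_E = EA, so I_d = ε₀ A dE/dt = 4.41×10^-4 A.

4.41×10^-4 A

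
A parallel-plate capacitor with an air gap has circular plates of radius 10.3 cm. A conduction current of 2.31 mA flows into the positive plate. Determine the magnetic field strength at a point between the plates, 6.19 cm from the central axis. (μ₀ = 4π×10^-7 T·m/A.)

Between the plates the displacement current equals the wire current: I_d = 2.31 mA = 2.31×10^-3 A.
An Ampèrian loop of radius r encloses a fraction (r/R)² of I_d. Then B·2πr = μ₀ I_d (r/R)², giving B = μ₀ I_d r/(2πR²) = 2.70×10^-9 T.

2.70×10^-9 T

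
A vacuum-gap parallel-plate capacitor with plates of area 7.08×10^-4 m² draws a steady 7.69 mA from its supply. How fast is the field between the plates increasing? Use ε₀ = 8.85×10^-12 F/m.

1.23×10^12 V/(m·s)

Charge continuity gives I_d = I = 7.69×10^-3 A between the plates.
Since I_d = ε₀ A dE/dt, dE/dt = I_d/(ε₀A) = (7.69×10^-3)/((8.85×10^-12)(7.08×10^-4)) = 1.23×10^12 V/(m·s).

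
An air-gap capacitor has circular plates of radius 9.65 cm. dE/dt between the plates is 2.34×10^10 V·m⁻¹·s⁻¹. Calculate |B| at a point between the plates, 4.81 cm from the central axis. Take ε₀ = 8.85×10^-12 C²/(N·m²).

Total displacement current: I_d = ε₀(πR²)(dE/dt) = (8.85×10^-12)(0.02926)(2.34×10^10) = 6.059×10^-3 A.
For r < R the Ampère–Maxwell law gives B(2πr) = μ₀ I_d (r²/R²), so B = μ₀ I_d r/(2πR²) = (4π×10^-7)(6.059×10^-3)(0.0481)/(2π·0.0965²) = 6.26×10^-9 T.

6.26×10^-9 T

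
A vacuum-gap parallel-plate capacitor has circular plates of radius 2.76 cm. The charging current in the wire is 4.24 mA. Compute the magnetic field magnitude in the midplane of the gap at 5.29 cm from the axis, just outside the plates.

1.60×10^-8 T

By continuity the displacement current in the gap matches the conduction current: I_d = 4.24×10^-3 A.
For r ≥ R the full I_d is enclosed: B = μ₀ I_d/(2πr) = (4π×10^-7)(4.24×10^-3)/(2π·0.0529) = 1.60×10^-8 T.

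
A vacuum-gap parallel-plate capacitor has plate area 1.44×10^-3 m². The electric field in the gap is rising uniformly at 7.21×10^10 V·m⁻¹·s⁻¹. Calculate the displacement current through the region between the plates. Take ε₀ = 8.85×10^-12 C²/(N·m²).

9.19×10^-4 A

The displacement current is ε₀ times dΦ_E/dt = ε₀ A dE/dt = (8.85×10^-12)(1.44×10^-3)(7.21×10^10) = 9.19×10^-4 A.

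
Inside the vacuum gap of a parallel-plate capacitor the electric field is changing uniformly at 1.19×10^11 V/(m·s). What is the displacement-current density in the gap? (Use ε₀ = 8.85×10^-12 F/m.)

J_d = ε₀ dE/dt = (8.85×10^-12)(1.19×10^11) = 1.05 A/m².

1.05 A/m²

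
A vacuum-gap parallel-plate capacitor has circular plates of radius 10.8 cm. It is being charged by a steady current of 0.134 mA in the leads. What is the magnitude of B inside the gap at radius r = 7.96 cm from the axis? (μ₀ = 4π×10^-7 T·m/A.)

By continuity the displacement current in the gap matches the conduction current: I_d = 1.34×10^-4 A.
∮B·dl = μ₀ I_d,enc with I_d,enc = I_d r²/R² = 7.279×10^-5 A; so B = μ₀ I_d,enc/(2πr) = 1.83×10^-10 T.

1.83×10^-10 T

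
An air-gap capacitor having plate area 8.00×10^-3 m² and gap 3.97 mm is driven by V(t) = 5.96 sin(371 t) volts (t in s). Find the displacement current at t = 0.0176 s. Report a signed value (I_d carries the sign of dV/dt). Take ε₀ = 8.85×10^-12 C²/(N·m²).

3.82×10^-8 A

dV/dt = (5.96)(371)·cos(6.5296) = 2144 V/s.
I_d = C dV/dt with C = ε₀A/d = (8.85×10^-12)(8.00×10^-3)/(3.97×10^-3) = 1.783×10^-11 F, so I_d = (1.783×10^-11)(2144) = 3.82×10^-8 A.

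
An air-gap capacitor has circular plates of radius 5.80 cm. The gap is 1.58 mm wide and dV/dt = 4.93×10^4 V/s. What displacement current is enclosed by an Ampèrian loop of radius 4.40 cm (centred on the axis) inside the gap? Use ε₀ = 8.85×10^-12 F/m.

I_d = C dV/dt with C = ε₀πR²/d = 5.921×10^-11 F, so I_d = (5.921×10^-11)(4.93×10^4) = 2.919×10^-6 A.
Through an area πr² the displacement current is I_d·(πr²/πR²) = I_d (r/R)² = 1.68×10^-6 A.

1.68×10^-6 A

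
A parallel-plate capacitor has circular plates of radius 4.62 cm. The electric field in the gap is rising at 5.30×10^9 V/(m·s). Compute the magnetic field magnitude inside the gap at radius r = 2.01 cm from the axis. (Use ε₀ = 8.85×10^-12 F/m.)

5.92×10^-10 T

Total displacement current: I_d = ε₀(πR²)(dE/dt) = (8.85×10^-12)(6.706×10^-3)(5.30×10^9) = 3.145×10^-4 A.
For r < R the Ampère–Maxwell law gives B(2πr) = μ₀ I_d (r²/R²), so B = μ₀ I_d r/(2πR²) = (4π×10^-7)(3.145×10^-4)(0.0201)/(2π·0.0462²) = 5.92×10^-10 T.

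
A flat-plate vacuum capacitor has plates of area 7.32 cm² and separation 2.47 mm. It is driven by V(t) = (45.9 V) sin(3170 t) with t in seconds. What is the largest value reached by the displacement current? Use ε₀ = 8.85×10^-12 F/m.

C = ε₀A/d = (8.85×10^-12)(7.32×10^-4)/(2.47×10^-3) = 2.623×10^-12 F; ω = 3170 rad/s.
I_d = C dV/dt, so |I_d|_max = C V₀ ω = (2.623×10^-12)(45.9)(3170) = 3.82×10^-7 A.

3.82×10^-7 A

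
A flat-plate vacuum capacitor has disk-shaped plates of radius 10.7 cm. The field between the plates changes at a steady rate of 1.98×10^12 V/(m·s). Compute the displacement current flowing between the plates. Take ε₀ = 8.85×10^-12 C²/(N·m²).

0.630 A

The displacement current is ε₀ times dΦ_E/dt = ε₀ A dE/dt = (8.85×10^-12)(0.03597)(1.98×10^12) = 0.630 A.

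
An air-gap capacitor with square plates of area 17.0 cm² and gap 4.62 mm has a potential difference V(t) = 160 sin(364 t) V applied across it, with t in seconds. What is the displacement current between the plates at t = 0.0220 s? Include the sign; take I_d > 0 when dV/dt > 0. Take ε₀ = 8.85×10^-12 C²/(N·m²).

dE/dt = (V₀ω/d)·cos(ωt) with ωt = 8.008 rad: (160)(364)(-0.1534)/(4.62×10^-3) = -1.934×10^6 V/(m·s).
I_d = ε₀ A dE/dt = (8.85×10^-12)(1.70×10^-3)(-1.934×10^6) = -2.91×10^-8 A.

-2.91×10^-8 A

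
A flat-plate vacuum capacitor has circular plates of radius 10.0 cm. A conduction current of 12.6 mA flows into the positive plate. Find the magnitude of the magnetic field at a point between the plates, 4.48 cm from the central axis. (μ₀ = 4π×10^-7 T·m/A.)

Between the plates the displacement current equals the wire current: I_d = 12.6 mA = 0.0126 A.
∮B·dl = μ₀ I_d,enc with I_d,enc = I_d r²/R² = 2.529×10^-3 A; so B = μ₀ I_d,enc/(2πr) = 1.13×10^-8 T.

1.13×10^-8 T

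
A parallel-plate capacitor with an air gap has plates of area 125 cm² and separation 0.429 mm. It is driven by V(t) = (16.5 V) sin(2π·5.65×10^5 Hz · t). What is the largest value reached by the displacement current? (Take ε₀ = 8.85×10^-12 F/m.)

C = ε₀A/d = (8.85×10^-12)(0.0125)/(4.29×10^-4) = 2.579×10^-10 F; ω = 2πf = 3.550×10^6 rad/s.
I_d = C dV/dt, so |I_d|_max = C V₀ ω = (2.579×10^-10)(16.5)(3.550×10^6) = 0.0151 A.

0.0151 A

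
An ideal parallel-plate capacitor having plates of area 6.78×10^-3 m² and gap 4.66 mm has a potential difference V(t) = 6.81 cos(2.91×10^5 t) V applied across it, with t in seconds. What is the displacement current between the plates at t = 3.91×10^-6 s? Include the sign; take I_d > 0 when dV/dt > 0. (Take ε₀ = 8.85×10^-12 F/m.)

dV/dt = (6.81)(2.91×10^5)·−sin(1.13781) = -1.799×10^6 V/s.
I_d = C dV/dt with C = ε₀A/d = (8.85×10^-12)(6.78×10^-3)/(4.66×10^-3) = 1.288×10^-11 F, so I_d = (1.288×10^-11)(-1.799×10^6) = -2.32×10^-5 A.

-2.32×10^-5 A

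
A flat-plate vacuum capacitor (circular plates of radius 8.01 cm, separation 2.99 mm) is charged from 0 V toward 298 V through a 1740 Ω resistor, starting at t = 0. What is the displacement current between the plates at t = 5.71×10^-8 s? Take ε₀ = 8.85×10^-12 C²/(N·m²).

0.0988 A

C = ε₀A/d = (8.85×10^-12)(0.02016)/(2.99×10^-3) = 5.967×10^-11 F, so τ = RC = 1.038×10^-7 s.
The conduction current is I(t) = (V₀/R) e^(−t/τ), and the displacement current between the plates equals it.
t/τ = 0.5501; I_d = (298/1740) · e^(−0.5501) = (0.1713)(0.5769) = 0.0988 A.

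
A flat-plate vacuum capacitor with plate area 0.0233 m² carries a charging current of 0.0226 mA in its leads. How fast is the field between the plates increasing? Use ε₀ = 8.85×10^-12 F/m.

By continuity, I_d in the gap equals the 0.0226 mA flowing in the wire.
Since I_d = ε₀ A dE/dt, dE/dt = I_d/(ε₀A) = (2.26×10^-5)/((8.85×10^-12)(0.0233)) = 1.10×10^8 V/(m·s).

1.10×10^8 V/(m·s)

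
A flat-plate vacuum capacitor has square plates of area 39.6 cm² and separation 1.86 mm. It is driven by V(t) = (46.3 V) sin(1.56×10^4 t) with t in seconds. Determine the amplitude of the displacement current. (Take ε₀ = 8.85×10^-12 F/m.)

1.36×10^-5 A

C = ε₀A/d = (8.85×10^-12)(3.96×10^-3)/(1.86×10^-3) = 1.884×10^-11 F; ω = 1.56×10^4 rad/s.
I_d = C dV/dt, so |I_d|_max = C V₀ ω = (1.884×10^-11)(46.3)(1.56×10^4) = 1.36×10^-5 A.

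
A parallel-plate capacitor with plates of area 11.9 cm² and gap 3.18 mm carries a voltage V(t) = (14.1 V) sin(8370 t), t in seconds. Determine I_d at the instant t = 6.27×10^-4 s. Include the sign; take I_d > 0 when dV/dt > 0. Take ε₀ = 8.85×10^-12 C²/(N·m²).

1.99×10^-7 A

dV/dt = (14.1)(8370)·cos(5.24799) = 6.023×10^4 V/s.
I_d = C dV/dt with C = ε₀A/d = (8.85×10^-12)(1.19×10^-3)/(3.18×10^-3) = 3.312×10^-12 F, so I_d = (3.312×10^-12)(6.023×10^4) = 1.99×10^-7 A.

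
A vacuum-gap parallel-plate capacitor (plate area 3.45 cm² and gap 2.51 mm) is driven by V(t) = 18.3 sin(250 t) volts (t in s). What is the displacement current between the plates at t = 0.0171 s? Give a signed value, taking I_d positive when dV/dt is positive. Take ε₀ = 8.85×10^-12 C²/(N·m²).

-2.36×10^-9 A

C = ε₀A/d = (8.85×10^-12)(3.45×10^-4)/(2.51×10^-3) = 1.216×10^-12 F. dV/dt = V₀ω·cos(ωt); at ωt = 4.275 rad this factor is -0.4236.
I_d = C dV/dt = (1.216×10^-12)(18.3)(250)(-0.4236) = -2.36×10^-9 A.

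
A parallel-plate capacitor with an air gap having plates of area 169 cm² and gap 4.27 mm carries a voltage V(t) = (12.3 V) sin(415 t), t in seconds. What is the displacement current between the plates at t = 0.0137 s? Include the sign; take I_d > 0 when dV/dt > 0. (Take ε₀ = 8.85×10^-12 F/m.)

1.48×10^-7 A

C = ε₀A/d = (8.85×10^-12)(0.0169)/(4.27×10^-3) = 3.503×10^-11 F. dV/dt = V₀ω·cos(ωt); at ωt = 5.6855 rad this factor is 0.8266.
I_d = C dV/dt = (3.503×10^-11)(12.3)(415)(0.8266) = 1.48×10^-7 A.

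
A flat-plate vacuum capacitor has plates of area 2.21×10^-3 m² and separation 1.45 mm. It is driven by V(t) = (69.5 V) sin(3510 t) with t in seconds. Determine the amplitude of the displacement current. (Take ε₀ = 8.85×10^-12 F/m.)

3.29×10^-6 A

(dE/dt)_max = V₀ω/d = 1.682×10^8 V/(m·s); ω = 3510 rad/s.
I_d,max = ε₀ A (dE/dt)_max = (8.85×10^-12)(2.21×10^-3)(1.682×10^8) = 3.29×10^-6 A.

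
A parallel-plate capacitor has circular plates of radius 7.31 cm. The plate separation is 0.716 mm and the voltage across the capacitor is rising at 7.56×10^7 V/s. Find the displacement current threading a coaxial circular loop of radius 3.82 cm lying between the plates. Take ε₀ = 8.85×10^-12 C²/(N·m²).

4.28×10^-3 A

dE/dt = (dV/dt)/d = 1.056×10^11 V/(m·s); I_d = ε₀(πR²)(dE/dt) = (8.85×10^-12)(0.01679)(1.056×10^11) = 0.01569 A.
Through an area πr² the displacement current is I_d·(πr²/πR²) = I_d (r/R)² = 4.28×10^-3 A.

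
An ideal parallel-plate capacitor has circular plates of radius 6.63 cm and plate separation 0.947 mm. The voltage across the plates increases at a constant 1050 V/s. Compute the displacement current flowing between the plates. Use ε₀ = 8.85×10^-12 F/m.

E = V/d so dE/dt = (dV/dt)/d = 1.109×10^6 V/(m·s), and I_d = ε₀ A dE/dt = (8.85×10^-12)(0.01381)(1.109×10^6) = 1.36×10^-7 A.

1.36×10^-7 A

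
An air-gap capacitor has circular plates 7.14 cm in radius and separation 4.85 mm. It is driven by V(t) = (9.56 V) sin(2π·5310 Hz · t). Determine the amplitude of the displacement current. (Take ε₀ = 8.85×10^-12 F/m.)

(dE/dt)_max = V₀ω/d = 6.576×10^7 V/(m·s); ω = 2πf = 3.336×10^4 rad/s.
I_d,max = ε₀ A (dE/dt)_max = (8.85×10^-12)(0.01602)(6.576×10^7) = 9.32×10^-6 A.

9.32×10^-6 A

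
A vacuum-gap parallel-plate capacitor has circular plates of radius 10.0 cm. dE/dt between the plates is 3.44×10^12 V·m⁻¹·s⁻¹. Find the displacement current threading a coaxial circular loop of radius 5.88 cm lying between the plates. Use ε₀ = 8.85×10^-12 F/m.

I_d = ε₀ dΦ_E/dt = ε₀ πR² (dE/dt) = (8.85×10^-12)(0.03142)(3.44×10^12) = 0.9566 A through the full plate area.
Through an area πr² the displacement current is I_d·(πr²/πR²) = I_d (r/R)² = 0.331 A.

0.331 A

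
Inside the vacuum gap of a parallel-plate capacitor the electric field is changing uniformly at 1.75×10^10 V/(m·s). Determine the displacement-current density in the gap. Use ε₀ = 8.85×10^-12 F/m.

J_d = ε₀ ∂E/∂t, so J_d = 0.155 A/m².

0.155 A/m²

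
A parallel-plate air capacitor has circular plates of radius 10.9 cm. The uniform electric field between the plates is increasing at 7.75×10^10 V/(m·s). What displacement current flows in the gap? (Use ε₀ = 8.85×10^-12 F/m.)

0.0256 A

I_d = ε₀ A (dE/dt) = (8.85×10^-12)(0.03733 m²)(7.75×10^10) = 0.0256 A.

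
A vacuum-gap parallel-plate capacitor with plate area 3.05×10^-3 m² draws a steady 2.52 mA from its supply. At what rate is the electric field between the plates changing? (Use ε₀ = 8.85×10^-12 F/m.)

Charge continuity gives I_d = I = 2.52×10^-3 A between the plates.
Since I_d = ε₀ A dE/dt, dE/dt = I_d/(ε₀A) = (2.52×10^-3)/((8.85×10^-12)(3.05×10^-3)) = 9.34×10^10 V/(m·s).

9.34×10^10 V/(m·s)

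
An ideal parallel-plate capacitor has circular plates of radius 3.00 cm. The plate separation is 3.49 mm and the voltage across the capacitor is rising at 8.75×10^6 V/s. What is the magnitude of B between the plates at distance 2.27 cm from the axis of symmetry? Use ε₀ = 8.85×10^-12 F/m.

3.16×10^-10 T

dE/dt = (dV/dt)/d = 2.507×10^9 V/(m·s); I_d = ε₀(πR²)(dE/dt) = (8.85×10^-12)(2.827×10^-3)(2.507×10^9) = 6.272×10^-5 A.
For r < R the Ampère–Maxwell law gives B(2πr) = μ₀ I_d (r²/R²), so B = μ₀ I_d r/(2πR²) = (4π×10^-7)(6.272×10^-5)(0.0227)/(2π·0.0300²) = 3.16×10^-10 T.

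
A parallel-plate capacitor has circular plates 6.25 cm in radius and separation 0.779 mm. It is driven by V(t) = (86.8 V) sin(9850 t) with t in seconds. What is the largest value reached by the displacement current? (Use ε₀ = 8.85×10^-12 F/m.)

(dE/dt)_max = V₀ω/d = 1.098×10^9 V/(m·s); ω = 9850 rad/s.
I_d,max = ε₀ A (dE/dt)_max = (8.85×10^-12)(0.01227)(1.098×10^9) = 1.19×10^-4 A.

1.19×10^-4 A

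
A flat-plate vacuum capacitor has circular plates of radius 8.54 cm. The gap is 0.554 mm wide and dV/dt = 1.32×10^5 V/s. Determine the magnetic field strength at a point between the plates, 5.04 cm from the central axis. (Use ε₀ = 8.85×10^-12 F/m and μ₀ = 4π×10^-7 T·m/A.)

6.68×10^-11 T

dE/dt = (dV/dt)/d = 2.383×10^8 V/(m·s); I_d = ε₀(πR²)(dE/dt) = (8.85×10^-12)(0.02291)(2.383×10^8) = 4.832×10^-5 A.
∮B·dl = μ₀ I_d,enc with I_d,enc = I_d r²/R² = 1.683×10^-5 A; so B = μ₀ I_d,enc/(2πr) = 6.68×10^-11 T.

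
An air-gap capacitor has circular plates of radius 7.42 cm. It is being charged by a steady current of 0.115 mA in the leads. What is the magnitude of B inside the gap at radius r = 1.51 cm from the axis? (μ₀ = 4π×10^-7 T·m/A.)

Between the plates the displacement current equals the wire current: I_d = 0.115 mA = 1.15×10^-4 A.
∮B·dl = μ₀ I_d,enc with I_d,enc = I_d r²/R² = 4.763×10^-6 A; so B = μ₀ I_d,enc/(2πr) = 6.31×10^-11 T.

6.31×10^-11 T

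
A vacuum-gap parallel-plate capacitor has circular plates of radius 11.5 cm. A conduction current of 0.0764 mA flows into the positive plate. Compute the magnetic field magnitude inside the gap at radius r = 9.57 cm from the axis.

Between the plates the displacement current equals the wire current: I_d = 0.0764 mA = 7.64×10^-5 A.
∮B·dl = μ₀ I_d,enc with I_d,enc = I_d r²/R² = 5.291×10^-5 A; so B = μ₀ I_d,enc/(2πr) = 1.11×10^-10 T.

1.11×10^-10 T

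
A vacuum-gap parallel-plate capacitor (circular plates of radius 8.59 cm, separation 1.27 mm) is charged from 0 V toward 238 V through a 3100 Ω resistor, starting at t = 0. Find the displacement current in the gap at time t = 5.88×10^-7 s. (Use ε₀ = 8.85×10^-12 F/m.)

0.0237 A

C = ε₀A/d = (8.85×10^-12)(0.02318)/(1.27×10^-3) = 1.615×10^-10 F and τ = RC = 5.007×10^-7 s. I_d in the gap equals the RC charging current.
I_d(t) = (V₀/R) e^(−t/τ) = 0.07677 · e^(−1.174) = 0.0237 A.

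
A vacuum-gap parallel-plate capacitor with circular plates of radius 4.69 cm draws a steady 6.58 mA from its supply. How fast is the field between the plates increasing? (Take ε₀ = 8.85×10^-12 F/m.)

The displacement current between the plates equals the conduction current, I_d = 6.58 mA.
Since I_d = ε₀ A dE/dt, dE/dt = I_d/(ε₀A) = (6.58×10^-3)/((8.85×10^-12)(6.910×10^-3)) = 1.08×10^11 V/(m·s).

1.08×10^11 V/(m·s)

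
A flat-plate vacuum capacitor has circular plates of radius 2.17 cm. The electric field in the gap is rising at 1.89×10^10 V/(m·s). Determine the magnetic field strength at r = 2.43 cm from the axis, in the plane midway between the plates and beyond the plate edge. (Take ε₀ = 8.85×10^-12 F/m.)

2.04×10^-9 T

Through the whole plate area (πR² = 1.479×10^-3 m²), I_d = ε₀ πR² dE/dt = 2.474×10^-4 A.
For r ≥ R the full I_d is enclosed: B = μ₀ I_d/(2πr) = (4π×10^-7)(2.474×10^-4)/(2π·0.0243) = 2.04×10^-9 T.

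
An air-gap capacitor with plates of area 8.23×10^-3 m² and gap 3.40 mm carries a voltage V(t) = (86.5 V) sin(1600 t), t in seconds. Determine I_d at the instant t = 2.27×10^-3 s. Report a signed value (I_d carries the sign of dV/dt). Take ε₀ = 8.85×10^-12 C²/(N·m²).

-2.62×10^-6 A

dV/dt = (86.5)(1600)·cos(3.632) = -1.221×10^5 V/s.
I_d = C dV/dt with C = ε₀A/d = (8.85×10^-12)(8.23×10^-3)/(3.40×10^-3) = 2.142×10^-11 F, so I_d = (2.142×10^-11)(-1.221×10^5) = -2.62×10^-6 A.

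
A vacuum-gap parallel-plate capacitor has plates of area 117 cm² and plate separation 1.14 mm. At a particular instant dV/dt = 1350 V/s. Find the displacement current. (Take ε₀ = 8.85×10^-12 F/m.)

1.23×10^-7 A

E = V/d so dE/dt = (dV/dt)/d = 1.184×10^6 V/(m·s), and I_d = ε₀ A dE/dt = (8.85×10^-12)(0.0117)(1.184×10^6) = 1.23×10^-7 A.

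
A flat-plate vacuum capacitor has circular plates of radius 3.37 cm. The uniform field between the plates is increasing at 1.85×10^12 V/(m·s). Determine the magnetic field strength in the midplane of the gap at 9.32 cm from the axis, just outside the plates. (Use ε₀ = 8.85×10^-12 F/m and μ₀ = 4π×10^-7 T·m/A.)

Through the whole plate area (πR² = 3.568×10^-3 m²), I_d = ε₀ πR² dE/dt = 0.05842 A.
With r > R the enclosed displacement current is the full I_d; B = μ₀ I_d / (2πr) = 1.25×10^-7 T.

1.25×10^-7 T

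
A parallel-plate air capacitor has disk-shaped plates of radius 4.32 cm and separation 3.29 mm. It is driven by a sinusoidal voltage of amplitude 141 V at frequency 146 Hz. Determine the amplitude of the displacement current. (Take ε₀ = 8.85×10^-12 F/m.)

2.04×10^-6 A

(dE/dt)_max = V₀ω/d = 3.931×10^7 V/(m·s); ω = 2πf = 917.3 rad/s.
I_d,max = ε₀ A (dE/dt)_max = (8.85×10^-12)(5.863×10^-3)(3.931×10^7) = 2.04×10^-6 A.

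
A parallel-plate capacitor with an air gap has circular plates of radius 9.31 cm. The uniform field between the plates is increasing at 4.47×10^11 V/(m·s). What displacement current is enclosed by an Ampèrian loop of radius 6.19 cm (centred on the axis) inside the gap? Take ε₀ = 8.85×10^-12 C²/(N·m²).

Total displacement current: I_d = ε₀(πR²)(dE/dt) = (8.85×10^-12)(0.02723)(4.47×10^11) = 0.1077 A.
The field is uniform, so I_d,enc = I_d (r/R)² = (0.1077)(6.19/9.31)² = 0.0476 A.

0.0476 A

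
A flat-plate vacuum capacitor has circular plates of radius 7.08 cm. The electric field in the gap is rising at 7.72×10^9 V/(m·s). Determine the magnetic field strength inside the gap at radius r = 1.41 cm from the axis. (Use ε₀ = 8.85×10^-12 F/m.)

Through the whole plate area (πR² = 0.01575 m²), I_d = ε₀ πR² dE/dt = 1.076×10^-3 A.
For r < R the Ampère–Maxwell law gives B(2πr) = μ₀ I_d (r²/R²), so B = μ₀ I_d r/(2πR²) = (4π×10^-7)(1.076×10^-3)(0.0141)/(2π·0.0708²) = 6.05×10^-10 T.

6.05×10^-10 T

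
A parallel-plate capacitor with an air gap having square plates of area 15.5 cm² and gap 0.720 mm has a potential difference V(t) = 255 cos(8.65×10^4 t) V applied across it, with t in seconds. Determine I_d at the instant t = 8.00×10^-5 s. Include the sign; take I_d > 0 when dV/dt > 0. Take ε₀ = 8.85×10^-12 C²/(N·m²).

-2.50×10^-4 A

dV/dt = (255)(8.65×10^4)·−sin(6.92) = -1.312×10^7 V/s.
I_d = C dV/dt with C = ε₀A/d = (8.85×10^-12)(1.55×10^-3)/(7.20×10^-4) = 1.905×10^-11 F, so I_d = (1.905×10^-11)(-1.312×10^7) = -2.50×10^-4 A.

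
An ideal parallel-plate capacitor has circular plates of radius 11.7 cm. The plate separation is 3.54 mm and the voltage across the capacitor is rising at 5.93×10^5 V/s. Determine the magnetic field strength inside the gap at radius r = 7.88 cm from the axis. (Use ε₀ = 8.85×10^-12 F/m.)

7.34×10^-11 T

With E = V/d, dE/dt = 1.675×10^8 V/(m·s) and πR² = 0.04301 m², giving I_d = ε₀ πR² dE/dt = 6.376×10^-5 A.
∮B·dl = μ₀ I_d,enc with I_d,enc = I_d r²/R² = 2.892×10^-5 A; so B = μ₀ I_d,enc/(2πr) = 7.34×10^-11 T.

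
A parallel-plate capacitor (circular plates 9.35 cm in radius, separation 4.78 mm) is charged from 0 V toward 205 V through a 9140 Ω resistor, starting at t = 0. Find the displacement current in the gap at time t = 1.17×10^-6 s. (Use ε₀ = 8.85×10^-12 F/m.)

With C = ε₀A/d = (8.85×10^-12)(0.02746)/(4.78×10^-3) = 5.084×10^-11 F, the time constant is τ = RC = 4.647×10^-7 s, so t/τ = 2.518 and e^(−t/τ) = 0.08062.
I_d = I_cond = (V₀/R) e^(−t/τ) = (0.02243)(0.08062) = 1.81×10^-3 A.

1.81×10^-3 A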